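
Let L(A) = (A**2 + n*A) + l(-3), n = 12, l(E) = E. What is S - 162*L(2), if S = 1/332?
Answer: -1344599/332 ≈ -4050.0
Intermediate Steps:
S = 1/332 ≈ 0.0030120
L(A) = -3 + A**2 + 12*A (L(A) = (A**2 + 12*A) - 3 = -3 + A**2 + 12*A)
S - 162*L(2) = 1/332 - 162*(-3 + 2**2 + 12*2) = 1/332 - 162*(-3 + 4 + 24) = 1/332 - 162*25 = 1/332 - 4050 = -1344599/332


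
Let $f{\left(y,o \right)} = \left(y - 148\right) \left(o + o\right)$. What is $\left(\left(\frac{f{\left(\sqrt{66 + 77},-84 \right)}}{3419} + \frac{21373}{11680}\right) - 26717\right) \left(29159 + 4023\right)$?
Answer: $- \frac{17695148550734303}{19966960} - \frac{5574576 \sqrt{143}}{3419} \approx -8.8624 \cdot 10^{8}$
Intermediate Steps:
$f{\left(y,o \right)} = 2 o \left(-148 + y\right)$ ($f{\left(y,o \right)} = \left(-148 + y\right) 2 o = 2 o \left(-148 + y\right)$)
$\left(\left(\frac{f{\left(\sqrt{66 + 77},-84 \right)}}{3419} + \frac{21373}{11680}\right) - 26717\right) \left(29159 + 4023\right) = \left(\left(\frac{2 \left(-84\right) \left(-148 + \sqrt{66 + 77}\right)}{3419} + \frac{21373}{11680}\right) - 26717\right) \left(29159 + 4023\right) = \left(\left(2 \left(-84\right) \left(-148 + \sqrt{143}\right) \frac{1}{3419} + 21373 \cdot \frac{1}{11680}\right) - 26717\right) 33182 = \left(\left(\left(24864 - 168 \sqrt{143}\right) \frac{1}{3419} + \frac{21373}{11680}\right) - 26717\right) 33182 = \left(\left(\left(\frac{24864}{3419} - \frac{168 \sqrt{143}}{3419}\right) + \frac{21373}{11680}\right) - 26717\right) 33182 = \left(\left(\frac{363485807}{39933920} - \frac{168 \sqrt{143}}{3419}\right) - 26717\right) 33182 = \left(- \frac{1066551054833}{39933920} - \frac{168 \sqrt{143}}{3419}\right) 33182 = - \frac{17695148550734303}{19966960} - \frac{5574576 \sqrt{143}}{3419}$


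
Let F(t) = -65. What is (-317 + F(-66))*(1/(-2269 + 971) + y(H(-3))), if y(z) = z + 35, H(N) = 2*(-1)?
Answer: -8181103/649 ≈ -12606.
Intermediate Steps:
H(N) = -2
y(z) = 35 + z
(-317 + F(-66))*(1/(-2269 + 971) + y(H(-3))) = (-317 - 65)*(1/(-2269 + 971) + (35 - 2)) = -382*(1/(-1298) + 33) = -382*(-1/1298 + 33) = -382*42833/1298 = -8181103/649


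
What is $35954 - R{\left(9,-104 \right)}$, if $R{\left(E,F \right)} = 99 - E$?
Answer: $35864$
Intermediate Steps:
$35954 - R{\left(9,-104 \right)} = 35954 - \left(99 - 9\right) = 35954 - 90 = 35864$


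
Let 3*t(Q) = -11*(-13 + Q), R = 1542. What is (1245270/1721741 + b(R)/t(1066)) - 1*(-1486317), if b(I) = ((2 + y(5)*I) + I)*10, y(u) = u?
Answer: 9880348794075647/6647642001 ≈ 1.4863e+6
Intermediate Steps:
b(I) = 20 + 60*I (b(I) = ((2 + 5*I) + I)*10 = (2 + 6*I)*10 = 20 + 60*I)
t(Q) = 143/3 - 11*Q/3 (t(Q) = (-11*(-13 + Q))/3 = (143 - 11*Q)/3 = 143/3 - 11*Q/3)
(1245270/1721741 + b(R)/t(1066)) - 1*(-1486317) = (1245270/1721741 + (20 + 60*1542)/(143/3 - 11/3*1066)) - 1*(-1486317) = (1245270*(1/1721741) + (20 + 92520)/(143/3 - 11726/3)) + 1486317 = (1245270/1721741 + 92540/(-3861)) + 1486317 = (1245270/1721741 + 92540*(-1/3861)) + 1486317 = (1245270/1721741 - 92540/3861) + 1486317 = -154521924670/6647642001 + 1486317 = 9880348794075647/6647642001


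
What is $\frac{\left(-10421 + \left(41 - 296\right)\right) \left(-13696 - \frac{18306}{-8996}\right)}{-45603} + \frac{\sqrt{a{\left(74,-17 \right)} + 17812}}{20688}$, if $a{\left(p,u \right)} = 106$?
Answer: $- \frac{328796538790}{102561147} + \frac{17 \sqrt{62}}{20688} \approx -3205.9$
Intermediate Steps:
$\frac{\left(-10421 + \left(41 - 296\right)\right) \left(-13696 - \frac{18306}{-8996}\right)}{-45603} + \frac{\sqrt{a{\left(74,-17 \right)} + 17812}}{20688} = \frac{\left(-10421 + \left(41 - 296\right)\right) \left(-13696 - \frac{18306}{-8996}\right)}{-45603} + \frac{\sqrt{106 + 17812}}{20688} = \left(-10421 + \left(41 - 296\right)\right) \left(-13696 - - \frac{9153}{4498}\right) \left(- \frac{1}{45603}\right) + \sqrt{17918} \cdot \frac{1}{20688} = \left(-10421 - 255\right) \left(-13696 + \frac{9153}{4498}\right) \left(- \frac{1}{45603}\right) + 17 \sqrt{62} \cdot \frac{1}{20688} = \left(-10676\right) \left(- \frac{61595455}{4498}\right) \left(- \frac{1}{45603}\right) + \frac{17 \sqrt{62}}{20688} = \frac{328796538790}{2249} \left(- \frac{1}{45603}\right) + \frac{17 \sqrt{62}}{20688} = - \frac{328796538790}{102561147} + \frac{17 \sqrt{62}}{20688}$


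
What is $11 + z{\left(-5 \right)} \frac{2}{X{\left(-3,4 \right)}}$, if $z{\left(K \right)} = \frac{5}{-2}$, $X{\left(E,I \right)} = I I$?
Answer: $\frac{171}{16} \approx 10.688$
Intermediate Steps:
$X{\left(E,I \right)} = I^{2}$
$z{\left(K \right)} = - \frac{5}{2}$ ($z{\left(K \right)} = 5 \left(- \frac{1}{2}\right) = - \frac{5}{2}$)
$11 + z{\left(-5 \right)} \frac{2}{X{\left(-3,4 \right)}} = 11 - \frac{5 \frac{2}{4^{2}}}{2} = 11 - \frac{5 \cdot \frac{2}{16}}{2} = 11 - \frac{5 \cdot 2 \cdot \frac{1}{16}}{2} = 11 - \frac{5}{16} = \frac{171}{16}$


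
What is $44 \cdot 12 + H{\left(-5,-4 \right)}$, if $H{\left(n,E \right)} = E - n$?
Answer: $529$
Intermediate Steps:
$44 \cdot 12 + H{\left(-5,-4 \right)} = 44 \cdot 12 - -1 = 528 + \left(-4 + 5\right) = 528 + 1 = 529$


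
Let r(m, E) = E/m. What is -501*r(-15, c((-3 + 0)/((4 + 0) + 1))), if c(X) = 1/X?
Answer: -167/3 ≈ -55.667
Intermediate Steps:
c(X) = 1/X
-501*r(-15, c((-3 + 0)/((4 + 0) + 1))) = -501/(((-3 + 0)/((4 + 0) + 1))*(-15)) = -501*(-1)/(((-3/(4 + 1)))*15) = -501*(-1)/(((-3/5))*15) = -501*(-1)/(((-3*⅕))*15) = -501*(-1)/((-⅗)*15) = -(-835)*(-1)/15 = -501*⅑ = -167/3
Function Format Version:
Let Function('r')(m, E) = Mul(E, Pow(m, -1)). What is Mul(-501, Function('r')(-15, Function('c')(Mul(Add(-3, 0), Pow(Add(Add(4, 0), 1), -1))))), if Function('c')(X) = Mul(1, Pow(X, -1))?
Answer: Rational(-167, 3) ≈ -55.667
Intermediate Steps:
Function('c')(X) = Pow(X, -1)
Mul(-501, Function('r')(-15, Function('c')(Mul(Add(-3, 0), Pow(Add(Add(4, 0), 1), -1))))) = Mul(-501, Mul(Pow(Mul(Add(-3, 0), Pow(Add(Add(4, 0), 1), -1)), -1), Pow(-15, -1))) = Mul(-501, Mul(Pow(Mul(-3, Pow(Add(4, 1), -1)), -1), Rational(-1, 15))) = Mul(-501, Mul(Pow(Mul(-3, Pow(5, -1)), -1), Rational(-1, 15))) = Mul(-501, Mul(Pow(Mul(-3, Rational(1, 5)), -1), Rational(-1, 15))) = Mul(-501, Mul(Pow(Rational(-3, 5), -1), Rational(-1, 15))) = Mul(-501, Mul(Rational(-5, 3), Rational(-1, 15))) = Mul(-501, Rational(1, 9)) = Rational(-167, 3)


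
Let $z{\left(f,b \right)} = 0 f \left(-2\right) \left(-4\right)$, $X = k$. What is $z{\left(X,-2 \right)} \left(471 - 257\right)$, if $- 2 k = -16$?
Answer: $0$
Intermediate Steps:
$k = 8$ ($k = \left(- \frac{1}{2}\right) \left(-16\right) = 8$)
$X = 8$
$z{\left(f,b \right)} = 0$ ($z{\left(f,b \right)} = 0 \left(- 2 f\right) \left(-4\right) = 0 \left(-4\right) = 0$)
$z{\left(X,-2 \right)} \left(471 - 257\right) = 0 \left(471 - 257\right) = 0 \cdot 214 = 0$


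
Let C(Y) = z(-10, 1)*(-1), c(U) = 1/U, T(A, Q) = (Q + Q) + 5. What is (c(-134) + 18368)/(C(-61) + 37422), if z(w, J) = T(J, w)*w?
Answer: 820437/1664816 ≈ 0.49281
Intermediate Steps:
T(A, Q) = 5 + 2*Q (T(A, Q) = 2*Q + 5 = 5 + 2*Q)
z(w, J) = w*(5 + 2*w) (z(w, J) = (5 + 2*w)*w = w*(5 + 2*w))
C(Y) = -150 (C(Y) = -10*(5 + 2*(-10))*(-1) = -10*(5 - 20)*(-1) = -10*(-15)*(-1) = 150*(-1) = -150)
(c(-134) + 18368)/(C(-61) + 37422) = (1/(-134) + 18368)/(-150 + 37422) = (-1/134 + 18368)/37272 = (2461311/134)*(1/37272) = 820437/1664816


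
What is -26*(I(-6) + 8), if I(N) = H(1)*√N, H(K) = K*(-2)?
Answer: -208 + 52*I*√6 ≈ -208.0 + 127.37*I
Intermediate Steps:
H(K) = -2*K
I(N) = -2*√N (I(N) = (-2*1)*√N = -2*√N)
-26*(I(-6) + 8) = -26*(-2*I*√6 + 8) = -26*(8 - 2*I*√6) = -208 + 52*I*√6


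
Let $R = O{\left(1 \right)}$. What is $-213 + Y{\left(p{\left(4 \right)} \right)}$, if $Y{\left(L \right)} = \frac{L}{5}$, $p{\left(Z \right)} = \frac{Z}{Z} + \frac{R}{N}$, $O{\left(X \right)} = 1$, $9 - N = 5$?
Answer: $- \frac{851}{4} \approx -212.75$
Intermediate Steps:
$N = 4$ ($N = 9 - 5 = 4$)
$R = 1$
$p{\left(Z \right)} = \frac{5}{4}$ ($p{\left(Z \right)} = \frac{Z}{Z} + 1 \cdot \frac{1}{4} = 1 + 1 \cdot \frac{1}{4} = 1 + \frac{1}{4} = \frac{5}{4}$)
$Y{\left(L \right)} = \frac{L}{5}$ ($Y{\left(L \right)} = L \frac{1}{5} = \frac{L}{5}$)
$-213 + Y{\left(p{\left(4 \right)} \right)} = -213 + \frac{1}{5} \cdot \frac{5}{4} = -213 + \frac{1}{4} = - \frac{851}{4}$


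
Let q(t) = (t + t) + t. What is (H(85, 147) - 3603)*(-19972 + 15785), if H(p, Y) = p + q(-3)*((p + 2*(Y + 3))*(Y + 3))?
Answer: 2190923116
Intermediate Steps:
q(t) = 3*t (q(t) = 2*t + t = 3*t)
H(p, Y) = p - 9*(3 + Y)*(6 + p + 2*Y) (H(p, Y) = p + (3*(-3))*((p + 2*(Y + 3))*(Y + 3)) = p - 9*(p + 2*(3 + Y))*(3 + Y) = p - 9*(p + (6 + 2*Y))*(3 + Y) = p - 9*(6 + p + 2*Y)*(3 + Y) = p - 9*(3 + Y)*(6 + p + 2*Y))
(H(85, 147) - 3603)*(-19972 + 15785) = ((-162 - 108*147 - 26*85 - 18*147² - 9*147*85) - 3603)*(-19972 + 15785) = ((-162 - 15876 - 2210 - 18*21609 - 112455) - 3603)*(-4187) = ((-162 - 15876 - 2210 - 388962 - 112455) - 3603)*(-4187) = (-519665 - 3603)*(-4187) = -523268*(-4187) = 2190923116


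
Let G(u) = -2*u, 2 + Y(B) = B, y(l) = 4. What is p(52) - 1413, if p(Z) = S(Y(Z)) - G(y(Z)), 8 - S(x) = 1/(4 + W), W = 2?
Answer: -8383/6 ≈ -1397.2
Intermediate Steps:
Y(B) = -2 + B
S(x) = 47/6 (S(x) = 8 - 1/(4 + 2) = 8 - 1/6 = 47/6)
p(Z) = 95/6 (p(Z) = 47/6 - (-2)*4 = 47/6 - 1*(-8) = 47/6 + 8 = 95/6)
p(52) - 1413 = 95/6 - 1413 = -8383/6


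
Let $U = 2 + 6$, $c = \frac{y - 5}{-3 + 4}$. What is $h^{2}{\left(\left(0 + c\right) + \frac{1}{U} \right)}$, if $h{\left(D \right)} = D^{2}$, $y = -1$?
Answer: $\frac{4879681}{4096} \approx 1191.3$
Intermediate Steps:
$c = -6$ ($c = \frac{-1 - 5}{-3 + 4} = - \frac{6}{1} = \left(-6\right) 1 = -6$)
$U = 8$
$h^{2}{\left(\left(0 + c\right) + \frac{1}{U} \right)} = \left(\left(\left(0 - 6\right) + \frac{1}{8}\right)^{2}\right)^{2} = \left(\left(-6 + \frac{1}{8}\right)^{2}\right)^{2} = \left(\left(- \frac{47}{8}\right)^{2}\right)^{2} = \left(\frac{2209}{64}\right)^{2} = \frac{4879681}{4096}$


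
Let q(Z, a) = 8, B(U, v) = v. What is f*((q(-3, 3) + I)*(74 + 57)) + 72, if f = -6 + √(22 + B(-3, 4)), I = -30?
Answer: 17364 - 2882*√26 ≈ 2668.6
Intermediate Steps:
f = -6 + √26 (f = -6 + √(22 + 4) = -6 + √26 ≈ -0.90098)
f*((q(-3, 3) + I)*(74 + 57)) + 72 = (-6 + √26)*((8 - 30)*(74 + 57)) + 72 = (-6 + √26)*(-22*131) + 72 = (-6 + √26)*(-2882) + 72 = (17292 - 2882*√26) + 72 = 17364 - 2882*√26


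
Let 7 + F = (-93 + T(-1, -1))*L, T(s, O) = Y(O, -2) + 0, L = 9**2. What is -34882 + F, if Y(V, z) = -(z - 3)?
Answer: -42017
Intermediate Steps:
L = 81
Y(V, z) = 3 - z (Y(V, z) = -(-3 + z) = 3 - z)
T(s, O) = 5 (T(s, O) = (3 - 1*(-2)) + 0 = (3 + 2) + 0 = 5 + 0 = 5)
F = -7135 (F = -7 + (-93 + 5)*81 = -7 - 88*81 = -7 - 7128 = -7135)
-34882 + F = -34882 - 7135 = -42017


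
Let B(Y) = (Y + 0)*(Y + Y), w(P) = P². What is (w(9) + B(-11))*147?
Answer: 47481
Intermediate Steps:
B(Y) = 2*Y² (B(Y) = Y*(2*Y) = 2*Y²)
(w(9) + B(-11))*147 = (9² + 2*(-11)²)*147 = (81 + 2*121)*147 = (81 + 242)*147 = 323*147 = 47481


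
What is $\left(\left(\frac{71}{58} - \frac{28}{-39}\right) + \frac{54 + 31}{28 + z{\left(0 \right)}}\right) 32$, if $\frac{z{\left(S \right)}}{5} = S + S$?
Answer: $\frac{1261096}{7917} \approx 159.29$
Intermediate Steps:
$z{\left(S \right)} = 10 S$ ($z{\left(S \right)} = 5 \left(S + S\right) = 5 \cdot 2 S = 10 S$)
$\left(\left(\frac{71}{58} - \frac{28}{-39}\right) + \frac{54 + 31}{28 + z{\left(0 \right)}}\right) 32 = \left(\left(\frac{71}{58} - \frac{28}{-39}\right) + \frac{54 + 31}{28 + 10 \cdot 0}\right) 32 = \left(\left(71 \cdot \frac{1}{58} - - \frac{28}{39}\right) + \frac{85}{28 + 0}\right) 32 = \left(\left(\frac{71}{58} + \frac{28}{39}\right) + \frac{85}{28}\right) 32 = \left(\frac{4393}{2262} + 85 \cdot \frac{1}{28}\right) 32 = \left(\frac{4393}{2262} + \frac{85}{28}\right) 32 = \frac{157637}{31668} \cdot 32 = \frac{1261096}{7917}$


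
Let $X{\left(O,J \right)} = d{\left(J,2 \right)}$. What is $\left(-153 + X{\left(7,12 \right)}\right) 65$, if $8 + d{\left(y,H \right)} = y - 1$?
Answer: $-9750$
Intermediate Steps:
$d{\left(y,H \right)} = -9 + y$ ($d{\left(y,H \right)} = -8 + \left(y - 1\right) = -8 + \left(-1 + y\right) = -9 + y$)
$X{\left(O,J \right)} = -9 + J$
$\left(-153 + X{\left(7,12 \right)}\right) 65 = \left(-153 + \left(-9 + 12\right)\right) 65 = \left(-153 + 3\right) 65 = \left(-150\right) 65 = -9750$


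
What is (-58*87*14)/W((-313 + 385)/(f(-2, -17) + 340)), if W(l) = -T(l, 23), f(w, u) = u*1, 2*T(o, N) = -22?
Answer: -70644/11 ≈ -6422.2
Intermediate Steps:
T(o, N) = -11 (T(o, N) = (1/2)*(-22) = -11)
f(w, u) = u
W(l) = 11 (W(l) = -1*(-11) = 11)
(-58*87*14)/W((-313 + 385)/(f(-2, -17) + 340)) = (-58*87*14)/11 = -5046*14*(1/11) = -70644*1/11 = -70644/11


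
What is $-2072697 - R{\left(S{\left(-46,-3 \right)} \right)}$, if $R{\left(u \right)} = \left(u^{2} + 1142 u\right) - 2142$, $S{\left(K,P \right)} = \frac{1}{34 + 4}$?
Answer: $- \frac{2989924817}{1444} \approx -2.0706 \cdot 10^{6}$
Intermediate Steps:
$S{\left(K,P \right)} = \frac{1}{38}$
$R{\left(u \right)} = -2142 + u^{2} + 1142 u$
$-2072697 - R{\left(S{\left(-46,-3 \right)} \right)} = -2072697 - \left(-2142 + \left(\frac{1}{38}\right)^{2} + 1142 \cdot \frac{1}{38}\right) = -2072697 - \left(-2142 + \frac{1}{1444} + \frac{571}{19}\right) = -2072697 - - \frac{3049651}{1444} = -2072697 + \frac{3049651}{1444} = - \frac{2989924817}{1444}$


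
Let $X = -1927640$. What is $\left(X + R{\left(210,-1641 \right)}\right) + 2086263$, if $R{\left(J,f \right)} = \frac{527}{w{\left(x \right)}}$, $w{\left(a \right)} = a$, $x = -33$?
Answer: $\frac{5234032}{33} \approx 1.5861 \cdot 10^{5}$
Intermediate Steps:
$R{\left(J,f \right)} = - \frac{527}{33}$ ($R{\left(J,f \right)} = \frac{527}{-33} = 527 \left(- \frac{1}{33}\right) = - \frac{527}{33}$)
$\left(X + R{\left(210,-1641 \right)}\right) + 2086263 = \left(-1927640 - \frac{527}{33}\right) + 2086263 = - \frac{63612647}{33} + 2086263 = \frac{5234032}{33}$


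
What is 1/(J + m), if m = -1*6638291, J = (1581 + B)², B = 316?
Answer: -1/3039682 ≈ -3.2898e-7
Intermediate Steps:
J = 3598609 (J = (1581 + 316)² = 1897² = 3598609)
m = -6638291
1/(J + m) = 1/(3598609 - 6638291) = 1/(-3039682) = -1/3039682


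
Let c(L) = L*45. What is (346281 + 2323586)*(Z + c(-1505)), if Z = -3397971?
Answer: -9252947382432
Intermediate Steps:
c(L) = 45*L
(346281 + 2323586)*(Z + c(-1505)) = (346281 + 2323586)*(-3397971 + 45*(-1505)) = 2669867*(-3397971 - 67725) = 2669867*(-3465696) = -9252947382432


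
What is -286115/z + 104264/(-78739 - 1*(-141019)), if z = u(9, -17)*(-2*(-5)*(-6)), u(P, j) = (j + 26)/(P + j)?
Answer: -98956691/23355 ≈ -4237.1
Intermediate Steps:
u(P, j) = (26 + j)/(P + j)
z = 135/2 (z = ((26 - 17)/(9 - 17))*(-2*(-5)*(-6)) = (9/(-8))*(10*(-6)) = -1/8*9*(-60) = -9/8*(-60) = 135/2 ≈ 67.500)
-286115/z + 104264/(-78739 - 1*(-141019)) = -286115/135/2 + 104264/(-78739 - 1*(-141019)) = -286115*2/135 + 104264/(-78739 + 141019) = -114446/27 + 104264/62280 = -114446/27 + 104264*(1/62280) = -114446/27 + 13033/7785 = -98956691/23355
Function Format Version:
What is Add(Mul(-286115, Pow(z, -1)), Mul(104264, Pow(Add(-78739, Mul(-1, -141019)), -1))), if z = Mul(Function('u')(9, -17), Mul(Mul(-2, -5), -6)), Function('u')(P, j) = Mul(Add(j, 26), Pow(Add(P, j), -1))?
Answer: Rational(-98956691, 23355) ≈ -4237.1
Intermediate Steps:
Function('u')(P, j) = Mul(Pow(Add(P, j), -1), Add(26, j)) (Function('u')(P, j) = Mul(Add(26, j), Pow(Add(P, j), -1)) = Mul(Pow(Add(P, j), -1), Add(26, j)))
z = Rational(135, 2) (z = Mul(Mul(Pow(Add(9, -17), -1), Add(26, -17)), Mul(Mul(-2, -5), -6)) = Mul(Mul(Pow(-8, -1), 9), Mul(10, -6)) = Mul(Mul(Rational(-1, 8), 9), -60) = Mul(Rational(-9, 8), -60) = Rational(135, 2) ≈ 67.500)
Add(Mul(-286115, Pow(z, -1)), Mul(104264, Pow(Add(-78739, Mul(-1, -141019)), -1))) = Add(Mul(-286115, Pow(Rational(135, 2), -1)), Mul(104264, Pow(Add(-78739, Mul(-1, -141019)), -1))) = Add(Mul(-286115, Rational(2, 135)), Mul(104264, Pow(Add(-78739, 141019), -1))) = Add(Rational(-114446, 27), Mul(104264, Pow(62280, -1))) = Add(Rational(-114446, 27), Mul(104264, Rational(1, 62280))) = Add(Rational(-114446, 27), Rational(13033, 7785)) = Rational(-98956691, 23355)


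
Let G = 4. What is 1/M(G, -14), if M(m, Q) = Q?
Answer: -1/14 ≈ -0.071429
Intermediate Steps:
1/M(G, -14) = 1/(-14) = -1/14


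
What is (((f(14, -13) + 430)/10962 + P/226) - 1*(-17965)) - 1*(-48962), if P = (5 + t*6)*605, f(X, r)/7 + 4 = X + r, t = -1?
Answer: 41449803337/619353 ≈ 66924.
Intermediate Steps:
f(X, r) = -28 + 7*X + 7*r (f(X, r) = -28 + 7*(X + r) = -28 + (7*X + 7*r) = -28 + 7*X + 7*r)
P = -605 (P = (5 - 1*6)*605 = (5 - 6)*605 = -1*605 = -605)
(((f(14, -13) + 430)/10962 + P/226) - 1*(-17965)) - 1*(-48962) = ((((-28 + 7*14 + 7*(-13)) + 430)/10962 - 605/226) - 1*(-17965)) - 1*(-48962) = ((((-28 + 98 - 91) + 430)*(1/10962) - 605*1/226) + 17965) + 48962 = (((-21 + 430)*(1/10962) - 605/226) + 17965) + 48962 = ((409*(1/10962) - 605/226) + 17965) + 48962 = ((409/10962 - 605/226) + 17965) + 48962 = (-1634894/619353 + 17965) + 48962 = 11125041751/619353 + 48962 = 41449803337/619353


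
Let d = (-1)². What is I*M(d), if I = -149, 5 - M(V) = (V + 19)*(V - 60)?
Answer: -176565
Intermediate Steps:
d = 1
M(V) = 5 - (-60 + V)*(19 + V) (M(V) = 5 - (V + 19)*(V - 60) = 5 - (19 + V)*(-60 + V) = 5 - (-60 + V)*(19 + V))
I*M(d) = -149*(1145 - 1*1² + 41*1) = -149*(1145 - 1*1 + 41) = -149*(1145 - 1 + 41) = -149*1185 = -176565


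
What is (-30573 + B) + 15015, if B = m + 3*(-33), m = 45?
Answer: -15612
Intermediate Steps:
B = -54 (B = 45 + 3*(-33) = 45 - 99 = -54)
(-30573 + B) + 15015 = (-30573 - 54) + 15015 = -30627 + 15015 = -15612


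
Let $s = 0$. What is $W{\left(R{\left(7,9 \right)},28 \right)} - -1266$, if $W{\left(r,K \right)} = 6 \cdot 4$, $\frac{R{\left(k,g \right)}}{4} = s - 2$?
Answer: $1290$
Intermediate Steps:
$R{\left(k,g \right)} = -8$ ($R{\left(k,g \right)} = 4 \left(0 - 2\right) = 4 \left(-2\right) = -8$)
$W{\left(r,K \right)} = 24$
$W{\left(R{\left(7,9 \right)},28 \right)} - -1266 = 24 - -1266 = 24 + 1266 = 1290$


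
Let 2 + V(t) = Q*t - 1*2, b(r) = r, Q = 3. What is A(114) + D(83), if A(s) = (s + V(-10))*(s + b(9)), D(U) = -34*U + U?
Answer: 7101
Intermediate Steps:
D(U) = -33*U
V(t) = -4 + 3*t (V(t) = -2 + (3*t - 1*2) = -2 + (3*t - 2) = -2 + (-2 + 3*t) = -4 + 3*t)
A(s) = (-34 + s)*(9 + s) (A(s) = (s + (-4 + 3*(-10)))*(s + 9) = (s + (-4 - 30))*(9 + s) = (s - 34)*(9 + s) = (-34 + s)*(9 + s))
A(114) + D(83) = (-306 + 114² - 25*114) - 33*83 = (-306 + 12996 - 2850) - 2739 = 9840 - 2739 = 7101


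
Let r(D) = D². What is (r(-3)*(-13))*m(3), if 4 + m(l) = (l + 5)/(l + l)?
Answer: 312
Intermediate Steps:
m(l) = -4 + (5 + l)/(2*l) (m(l) = -4 + (l + 5)/(l + l) = -4 + (5 + l)/((2*l)) = -4 + (5 + l)*(1/(2*l)) = -4 + (5 + l)/(2*l))
(r(-3)*(-13))*m(3) = ((-3)²*(-13))*((½)*(5 - 7*3)/3) = (9*(-13))*((½)*(⅓)*(5 - 21)) = -117*(-16)/(2*3) = -117*(-8/3) = 312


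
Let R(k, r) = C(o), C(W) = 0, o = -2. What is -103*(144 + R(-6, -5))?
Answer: -14832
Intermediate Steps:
R(k, r) = 0
-103*(144 + R(-6, -5)) = -103*(144 + 0) = -103*144 = -14832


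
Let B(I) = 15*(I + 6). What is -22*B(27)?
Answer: -10890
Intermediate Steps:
B(I) = 90 + 15*I (B(I) = 15*(6 + I) = 90 + 15*I)
-22*B(27) = -22*(90 + 15*27) = -22*(90 + 405) = -22*495 = -10890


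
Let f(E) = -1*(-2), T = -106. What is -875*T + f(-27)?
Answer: 92752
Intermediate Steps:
f(E) = 2
-875*T + f(-27) = -875*(-106) + 2 = 92750 + 2 = 92752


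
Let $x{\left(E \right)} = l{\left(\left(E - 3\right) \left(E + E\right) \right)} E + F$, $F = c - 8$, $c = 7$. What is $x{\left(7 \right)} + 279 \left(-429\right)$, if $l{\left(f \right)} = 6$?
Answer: $-119650$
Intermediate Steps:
$F = -1$ ($F = 7 - 8 = -1$)
$x{\left(E \right)} = -1 + 6 E$ ($x{\left(E \right)} = 6 E - 1 = -1 + 6 E$)
$x{\left(7 \right)} + 279 \left(-429\right) = \left(-1 + 6 \cdot 7\right) + 279 \left(-429\right) = \left(-1 + 42\right) - 119691 = 41 - 119691 = -119650$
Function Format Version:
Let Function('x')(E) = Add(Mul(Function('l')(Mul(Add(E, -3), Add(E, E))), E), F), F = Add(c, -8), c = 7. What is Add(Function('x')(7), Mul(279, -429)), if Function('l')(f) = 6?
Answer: -119650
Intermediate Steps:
F = -1 (F = Add(7, -8) = -1)
Function('x')(E) = Add(-1, Mul(6, E)) (Function('x')(E) = Add(Mul(6, E), -1) = Add(-1, Mul(6, E)))
Add(Function('x')(7), Mul(279, -429)) = Add(Add(-1, Mul(6, 7)), Mul(279, -429)) = Add(Add(-1, 42), -119691) = Add(41, -119691) = -119650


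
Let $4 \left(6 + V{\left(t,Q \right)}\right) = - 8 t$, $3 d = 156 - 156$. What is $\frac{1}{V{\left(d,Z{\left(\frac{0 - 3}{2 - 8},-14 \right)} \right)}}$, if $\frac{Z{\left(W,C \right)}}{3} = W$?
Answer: $- \frac{1}{6} \approx -0.16667$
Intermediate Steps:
$Z{\left(W,C \right)} = 3 W$
$d = 0$ ($d = \frac{156 - 156}{3} = \frac{1}{3} \cdot 0 = 0$)
$V{\left(t,Q \right)} = -6 - 2 t$ ($V{\left(t,Q \right)} = -6 + \frac{\left(-8\right) t}{4} = -6 - 2 t$)
$\frac{1}{V{\left(d,Z{\left(\frac{0 - 3}{2 - 8},-14 \right)} \right)}} = \frac{1}{-6 - 0} = \frac{1}{-6 + 0} = \frac{1}{-6} = - \frac{1}{6}$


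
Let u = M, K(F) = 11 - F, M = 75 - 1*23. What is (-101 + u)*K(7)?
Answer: -196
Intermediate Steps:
M = 52 (M = 75 - 23 = 52)
u = 52
(-101 + u)*K(7) = (-101 + 52)*(11 - 1*7) = -49*(11 - 7) = -49*4 = -196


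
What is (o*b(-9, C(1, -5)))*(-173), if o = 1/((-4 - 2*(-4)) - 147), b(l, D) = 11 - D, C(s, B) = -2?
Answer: 173/11 ≈ 15.727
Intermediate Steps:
o = -1/143 (o = 1/((-4 + 8) - 147) = 1/(4 - 147) = 1/(-143) = -1/143 ≈ -0.0069930)
(o*b(-9, C(1, -5)))*(-173) = -(11 - 1*(-2))/143*(-173) = -(11 + 2)/143*(-173) = -1/143*13*(-173) = -1/11*(-173) = 173/11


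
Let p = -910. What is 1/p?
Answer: -1/910 ≈ -0.0010989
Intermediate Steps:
1/p = 1/(-910) = -1/910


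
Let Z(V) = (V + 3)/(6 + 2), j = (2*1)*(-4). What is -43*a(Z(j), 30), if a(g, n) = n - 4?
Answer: -1118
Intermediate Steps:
j = -8 (j = 2*(-4) = -8)
Z(V) = 3/8 + V/8 (Z(V) = (3 + V)/8 = (3 + V)*(⅛) = 3/8 + V/8)
a(g, n) = -4 + n
-43*a(Z(j), 30) = -43*(-4 + 30) = -43*26 = -1118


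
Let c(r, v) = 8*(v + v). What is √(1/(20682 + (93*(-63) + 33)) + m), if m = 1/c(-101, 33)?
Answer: √13093707/81708 ≈ 0.044286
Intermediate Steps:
c(r, v) = 16*v (c(r, v) = 8*(2*v) = 16*v)
m = 1/528 (m = 1/(16*33) = 1/528 ≈ 0.0018939)
√(1/(20682 + (93*(-63) + 33)) + m) = √(1/(20682 + (93*(-63) + 33)) + 1/528) = √(1/(20682 + (-5859 + 33)) + 1/528) = √(1/(20682 - 5826) + 1/528) = √(1/14856 + 1/528) = √(641/326832) = √13093707/81708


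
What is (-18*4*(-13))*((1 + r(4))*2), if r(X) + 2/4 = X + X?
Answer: 15912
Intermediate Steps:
r(X) = -½ + 2*X (r(X) = -½ + (X + X) = -½ + 2*X)
(-18*4*(-13))*((1 + r(4))*2) = (-18*4*(-13))*((1 + (-½ + 2*4))*2) = (-72*(-13))*((1 + (-½ + 8))*2) = 936*((1 + 15/2)*2) = 936*((17/2)*2) = 936*17 = 15912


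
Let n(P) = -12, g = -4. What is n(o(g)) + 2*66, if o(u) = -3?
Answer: 120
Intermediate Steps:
n(o(g)) + 2*66 = -12 + 2*66 = -12 + 132 = 120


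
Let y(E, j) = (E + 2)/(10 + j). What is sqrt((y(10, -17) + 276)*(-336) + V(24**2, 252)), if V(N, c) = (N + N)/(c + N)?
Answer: 4*I*sqrt(3046994)/23 ≈ 303.58*I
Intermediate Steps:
y(E, j) = (2 + E)/(10 + j)
V(N, c) = 2*N/(N + c) (V(N, c) = (2*N)/(N + c) = 2*N/(N + c))
sqrt((y(10, -17) + 276)*(-336) + V(24**2, 252)) = sqrt(((2 + 10)/(10 - 17) + 276)*(-336) + 2*24**2/(24**2 + 252)) = sqrt((12/(-7) + 276)*(-336) + 2*576/(576 + 252)) = sqrt((-1/7*12 + 276)*(-336) + 2*576/828) = sqrt((-12/7 + 276)*(-336) + 2*576*(1/828)) = sqrt((1920/7)*(-336) + 32/23) = sqrt(-92160 + 32/23) = sqrt(-2119648/23) = 4*I*sqrt(3046994)/23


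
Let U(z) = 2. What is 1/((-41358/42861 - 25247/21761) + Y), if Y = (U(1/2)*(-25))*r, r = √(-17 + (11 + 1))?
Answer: -41082311997157249/241733408353909136745 + 193316882545903298*I*√5/48346681670781827349 ≈ -0.00016995 + 0.008941*I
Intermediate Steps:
r = I*√5 (r = √(-17 + 12) = √(-5) = I*√5 ≈ 2.2361*I)
Y = -50*I*√5 (Y = (2*(-25))*(I*√5) = -50*I*√5 ≈ -111.8*I)
1/((-41358/42861 - 25247/21761) + Y) = 1/((-41358/42861 - 25247/21761) - 50*I*√5) = 1/((-41358*1/42861 - 25247*1/21761) - 50*I*√5) = 1/((-13786/14287 - 25247/21761) - 50*I*√5) = 1/(-660701035/310899407 - 50*I*√5)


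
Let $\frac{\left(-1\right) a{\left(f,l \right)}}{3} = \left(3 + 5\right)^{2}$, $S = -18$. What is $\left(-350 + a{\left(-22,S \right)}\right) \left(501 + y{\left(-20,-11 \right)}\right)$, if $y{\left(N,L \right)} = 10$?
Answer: $-276962$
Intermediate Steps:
$a{\left(f,l \right)} = -192$ ($a{\left(f,l \right)} = - 3 \left(3 + 5\right)^{2} = - 3 \cdot 8^{2} = \left(-3\right) 64 = -192$)
$\left(-350 + a{\left(-22,S \right)}\right) \left(501 + y{\left(-20,-11 \right)}\right) = \left(-350 - 192\right) \left(501 + 10\right) = \left(-542\right) 511 = -276962$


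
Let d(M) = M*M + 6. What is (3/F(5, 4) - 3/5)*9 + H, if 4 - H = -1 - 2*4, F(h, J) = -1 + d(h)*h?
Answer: 5987/770 ≈ 7.7753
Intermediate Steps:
d(M) = 6 + M**2 (d(M) = M**2 + 6 = 6 + M**2)
F(h, J) = -1 + h*(6 + h**2) (F(h, J) = -1 + (6 + h**2)*h = -1 + h*(6 + h**2))
H = 13 (H = 4 - (-1 - 2*4) = 4 - (-1 - 8) = 4 - 1*(-9) = 4 + 9 = 13)
(3/F(5, 4) - 3/5)*9 + H = (3/(-1 + 5*(6 + 5**2)) - 3/5)*9 + 13 = (3/(-1 + 5*(6 + 25)) - 3*1/5)*9 + 13 = (3/(-1 + 5*31) - 3/5)*9 + 13 = (3/(-1 + 155) - 3/5)*9 + 13 = (3/154 - 3/5)*9 + 13 = -447/770*9 + 13 = -4023/770 + 13 = 5987/770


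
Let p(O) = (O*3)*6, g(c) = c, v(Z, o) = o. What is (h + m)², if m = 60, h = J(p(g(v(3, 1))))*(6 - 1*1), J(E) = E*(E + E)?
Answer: 10890000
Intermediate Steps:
p(O) = 18*O (p(O) = (3*O)*6 = 18*O)
J(E) = 2*E² (J(E) = E*(2*E) = 2*E²)
h = 3240 (h = (2*(18*1)²)*(6 - 1*1) = (2*18²)*(6 - 1) = (2*324)*5 = 648*5 = 3240)
(h + m)² = (3240 + 60)² = 3300² = 10890000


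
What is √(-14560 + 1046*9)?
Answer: I*√5146 ≈ 71.736*I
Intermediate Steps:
√(-14560 + 1046*9) = √(-14560 + 9414) = √(-5146) = I*√5146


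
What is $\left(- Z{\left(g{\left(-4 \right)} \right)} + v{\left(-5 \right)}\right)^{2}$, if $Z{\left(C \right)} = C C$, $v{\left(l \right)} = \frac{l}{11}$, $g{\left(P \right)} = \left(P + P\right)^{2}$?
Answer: $\frac{2030493721}{121} \approx 1.6781 \cdot 10^{7}$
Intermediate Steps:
$g{\left(P \right)} = 4 P^{2}$ ($g{\left(P \right)} = \left(2 P\right)^{2} = 4 P^{2}$)
$v{\left(l \right)} = \frac{l}{11}$ ($v{\left(l \right)} = l \frac{1}{11} = \frac{l}{11}$)
$Z{\left(C \right)} = C^{2}$
$\left(- Z{\left(g{\left(-4 \right)} \right)} + v{\left(-5 \right)}\right)^{2} = \left(- \left(4 \left(-4\right)^{2}\right)^{2} + \frac{1}{11} \left(-5\right)\right)^{2} = \left(- \left(4 \cdot 16\right)^{2} - \frac{5}{11}\right)^{2} = \left(- 64^{2} - \frac{5}{11}\right)^{2} = \left(\left(-1\right) 4096 - \frac{5}{11}\right)^{2} = \left(-4096 - \frac{5}{11}\right)^{2} = \left(- \frac{45061}{11}\right)^{2} = \frac{2030493721}{121}$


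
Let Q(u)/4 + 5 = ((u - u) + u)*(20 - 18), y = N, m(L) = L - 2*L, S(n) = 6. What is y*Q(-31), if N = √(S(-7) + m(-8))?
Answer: -268*√14 ≈ -1002.8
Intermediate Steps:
m(L) = -L
N = √14 (N = √(6 - 1*(-8)) = √(6 + 8) = √14 ≈ 3.7417)
y = √14 ≈ 3.7417
Q(u) = -20 + 8*u (Q(u) = -20 + 4*(((u - u) + u)*(20 - 18)) = -20 + 4*((0 + u)*2) = -20 + 4*(u*2) = -20 + 4*(2*u) = -20 + 8*u)
y*Q(-31) = √14*(-20 + 8*(-31)) = √14*(-20 - 248) = √14*(-268) = -268*√14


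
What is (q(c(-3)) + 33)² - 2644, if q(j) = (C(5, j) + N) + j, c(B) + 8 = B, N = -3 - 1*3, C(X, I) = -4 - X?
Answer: -2595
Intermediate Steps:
N = -6 (N = -3 - 3 = -6)
c(B) = -8 + B
q(j) = -15 + j (q(j) = ((-4 - 1*5) - 6) + j = ((-4 - 5) - 6) + j = (-9 - 6) + j = -15 + j)
(q(c(-3)) + 33)² - 2644 = ((-15 + (-8 - 3)) + 33)² - 2644 = ((-15 - 11) + 33)² - 2644 = (-26 + 33)² - 2644 = 7² - 2644 = 49 - 2644 = -2595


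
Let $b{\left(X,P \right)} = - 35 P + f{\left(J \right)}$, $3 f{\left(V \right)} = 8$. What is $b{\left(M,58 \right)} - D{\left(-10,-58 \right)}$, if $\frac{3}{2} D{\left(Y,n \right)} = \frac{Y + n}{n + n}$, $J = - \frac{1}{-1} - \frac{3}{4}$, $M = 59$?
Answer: $- \frac{58804}{29} \approx -2027.7$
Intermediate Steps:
$J = \frac{1}{4}$ ($J = \left(-1\right) \left(-1\right) - \frac{3}{4} = 1 - \frac{3}{4} = \frac{1}{4} \approx 0.25$)
$f{\left(V \right)} = \frac{8}{3}$ ($f{\left(V \right)} = \frac{1}{3} \cdot 8 = \frac{8}{3}$)
$D{\left(Y,n \right)} = \frac{Y + n}{3 n}$ ($D{\left(Y,n \right)} = \frac{2 \frac{Y + n}{n + n}}{3} = \frac{2 \frac{Y + n}{2 n}}{3} = \frac{Y + n}{3 n}$)
$b{\left(X,P \right)} = \frac{8}{3} - 35 P$ ($b{\left(X,P \right)} = - 35 P + \frac{8}{3} = \frac{8}{3} - 35 P$)
$b{\left(M,58 \right)} - D{\left(-10,-58 \right)} = \left(\frac{8}{3} - 2030\right) - \frac{-10 - 58}{3 \left(-58\right)} = \left(\frac{8}{3} - 2030\right) - \frac{1}{3} \left(- \frac{1}{58}\right) \left(-68\right) = - \frac{6082}{3} - \frac{34}{87} = - \frac{58804}{29}$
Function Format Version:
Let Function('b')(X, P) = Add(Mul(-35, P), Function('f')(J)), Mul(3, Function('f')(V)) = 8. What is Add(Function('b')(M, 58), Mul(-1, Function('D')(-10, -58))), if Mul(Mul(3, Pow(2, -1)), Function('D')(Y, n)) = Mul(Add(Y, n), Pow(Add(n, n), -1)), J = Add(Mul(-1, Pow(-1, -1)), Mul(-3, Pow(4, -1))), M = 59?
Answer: Rational(-58804, 29) ≈ -2027.7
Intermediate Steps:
J = Rational(1, 4) (J = Add(Mul(-1, -1), Mul(-3, Rational(1, 4))) = Add(1, Rational(-3, 4)) = Rational(1, 4) ≈ 0.25000)
Function('f')(V) = Rational(8, 3) (Function('f')(V) = Mul(Rational(1, 3), 8) = Rational(8, 3))
Function('D')(Y, n) = Mul(Rational(1, 3), Pow(n, -1), Add(Y, n)) (Function('D')(Y, n) = Mul(Rational(2, 3), Mul(Add(Y, n), Pow(Add(n, n), -1))) = Mul(Rational(2, 3), Mul(Add(Y, n), Pow(Mul(2, n), -1))) = Mul(Rational(2, 3), Mul(Add(Y, n), Mul(Rational(1, 2), Pow(n, -1)))) = Mul(Rational(2, 3), Mul(Rational(1, 2), Pow(n, -1), Add(Y, n))) = Mul(Rational(1, 3), Pow(n, -1), Add(Y, n)))
Function('b')(X, P) = Add(Rational(8, 3), Mul(-35, P)) (Function('b')(X, P) = Add(Mul(-35, P), Rational(8, 3)) = Add(Rational(8, 3), Mul(-35, P)))
Add(Function('b')(M, 58), Mul(-1, Function('D')(-10, -58))) = Add(Add(Rational(8, 3), Mul(-35, 58)), Mul(-1, Mul(Rational(1, 3), Pow(-58, -1), Add(-10, -58)))) = Add(Add(Rational(8, 3), -2030), Mul(-1, Mul(Rational(1, 3), Rational(-1, 58), -68))) = Add(Rational(-6082, 3), Mul(-1, Rational(34, 87))) = Add(Rational(-6082, 3), Rational(-34, 87)) = Rational(-58804, 29)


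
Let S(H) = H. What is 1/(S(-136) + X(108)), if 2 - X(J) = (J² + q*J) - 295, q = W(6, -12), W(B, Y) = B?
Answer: -1/12151 ≈ -8.2298e-5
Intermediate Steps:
q = 6
X(J) = 297 - J² - 6*J (X(J) = 2 - ((J² + 6*J) - 295) = 2 - (-295 + J² + 6*J) = 2 + (295 - J² - 6*J) = 297 - J² - 6*J)
1/(S(-136) + X(108)) = 1/(-136 + (297 - 1*108² - 6*108)) = 1/(-136 + (297 - 1*11664 - 648)) = 1/(-136 + (297 - 11664 - 648)) = 1/(-136 - 12015) = 1/(-12151) = -1/12151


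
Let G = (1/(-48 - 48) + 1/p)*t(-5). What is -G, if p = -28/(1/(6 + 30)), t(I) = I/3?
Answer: -115/6048 ≈ -0.019015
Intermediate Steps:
t(I) = I/3 (t(I) = I*(⅓) = I/3)
p = -1008 (p = -28/(1/36) = -28/1/36 = -28*36 = -1008)
G = 115/6048 (G = (1/(-48 - 48) + 1/(-1008))*((⅓)*(-5)) = (1/(-96) - 1/1008)*(-5/3) = (-1/96 - 1/1008)*(-5/3) = -23/2016*(-5/3) = 115/6048 ≈ 0.019015)
-G = -1*115/6048 = -115/6048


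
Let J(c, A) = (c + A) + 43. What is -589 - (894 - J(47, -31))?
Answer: -1424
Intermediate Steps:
J(c, A) = 43 + A + c (J(c, A) = (A + c) + 43 = 43 + A + c)
-589 - (894 - J(47, -31)) = -589 - (894 - (43 - 31 + 47)) = -589 - (894 - 1*59) = -589 - (894 - 59) = -589 - 1*835 = -589 - 835 = -1424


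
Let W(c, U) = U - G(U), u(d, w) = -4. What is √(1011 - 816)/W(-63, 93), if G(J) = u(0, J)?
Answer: √195/97 ≈ 0.14396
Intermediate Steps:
G(J) = -4
W(c, U) = 4 + U (W(c, U) = U - 1*(-4) = U + 4 = 4 + U)
√(1011 - 816)/W(-63, 93) = √(1011 - 816)/(4 + 93) = √195/97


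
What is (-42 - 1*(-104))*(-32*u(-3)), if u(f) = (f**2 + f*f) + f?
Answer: -29760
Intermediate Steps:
u(f) = f + 2*f**2 (u(f) = (f**2 + f**2) + f = 2*f**2 + f = f + 2*f**2)
(-42 - 1*(-104))*(-32*u(-3)) = (-42 - 1*(-104))*(-(-96)*(1 + 2*(-3))) = (-42 + 104)*(-(-96)*(1 - 6)) = 62*(-(-96)*(-5)) = 62*(-32*15) = 62*(-480) = -29760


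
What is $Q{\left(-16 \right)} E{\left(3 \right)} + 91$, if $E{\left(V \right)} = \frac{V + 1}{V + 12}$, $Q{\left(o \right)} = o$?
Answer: $\frac{1301}{15} \approx 86.733$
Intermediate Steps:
$E{\left(V \right)} = \frac{1 + V}{12 + V}$
$Q{\left(-16 \right)} E{\left(3 \right)} + 91 = - 16 \frac{1 + 3}{12 + 3} + 91 = - 16 \cdot \frac{1}{15} \cdot 4 + 91 = \left(-16\right) \frac{4}{15} + 91 = - \frac{64}{15} + 91 = \frac{1301}{15}$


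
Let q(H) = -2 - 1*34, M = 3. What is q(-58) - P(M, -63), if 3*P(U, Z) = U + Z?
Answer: -16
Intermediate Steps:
q(H) = -36 (q(H) = -2 - 34 = -36)
P(U, Z) = U/3 + Z/3 (P(U, Z) = (U + Z)/3 = U/3 + Z/3)
q(-58) - P(M, -63) = -36 - ((⅓)*3 + (⅓)*(-63)) = -36 - (1 - 21) = -36 - 1*(-20) = -36 + 20 = -16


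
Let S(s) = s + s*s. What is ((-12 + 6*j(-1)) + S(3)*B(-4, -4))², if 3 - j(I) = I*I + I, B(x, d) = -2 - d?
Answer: 900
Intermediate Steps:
j(I) = 3 - I - I² (j(I) = 3 - (I*I + I) = 3 - (I² + I) = 3 - (I + I²) = 3 + (-I - I²) = 3 - I - I²)
S(s) = s + s²
((-12 + 6*j(-1)) + S(3)*B(-4, -4))² = ((-12 + 6*(3 - 1*(-1) - 1*(-1)²)) + (3*(1 + 3))*(-2 - 1*(-4)))² = ((-12 + 6*(3 + 1 - 1*1)) + (3*4)*(-2 + 4))² = ((-12 + 6*(3 + 1 - 1)) + 12*2)² = ((-12 + 6*3) + 24)² = ((-12 + 18) + 24)² = (6 + 24)² = 30² = 900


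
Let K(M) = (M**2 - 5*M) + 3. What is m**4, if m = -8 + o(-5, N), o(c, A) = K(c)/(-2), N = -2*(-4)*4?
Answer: 22667121/16 ≈ 1.4167e+6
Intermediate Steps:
K(M) = 3 + M**2 - 5*M
N = 32 (N = 8*4 = 32)
o(c, A) = -3/2 - c**2/2 + 5*c/2 (o(c, A) = (3 + c**2 - 5*c)/(-2) = (3 + c**2 - 5*c)*(-1/2) = -3/2 - c**2/2 + 5*c/2)
m = -69/2 (m = -8 + (-3/2 - 1/2*(-5)**2 + (5/2)*(-5)) = -8 + (-3/2 - 1/2*25 - 25/2) = -8 + (-3/2 - 25/2 - 25/2) = -8 - 53/2 = -69/2 ≈ -34.500)
m**4 = (-69/2)**4 = 22667121/16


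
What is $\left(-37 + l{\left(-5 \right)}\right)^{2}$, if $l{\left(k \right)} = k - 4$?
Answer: $2116$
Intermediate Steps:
$l{\left(k \right)} = -4 + k$ ($l{\left(k \right)} = k - 4 = -4 + k$)
$\left(-37 + l{\left(-5 \right)}\right)^{2} = \left(-37 - 9\right)^{2} = \left(-46\right)^{2} = 2116$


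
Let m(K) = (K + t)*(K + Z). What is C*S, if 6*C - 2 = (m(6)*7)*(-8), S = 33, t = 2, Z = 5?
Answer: -27093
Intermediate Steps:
m(K) = (2 + K)*(5 + K) (m(K) = (K + 2)*(K + 5) = (2 + K)*(5 + K))
C = -821 (C = ⅓ + (((10 + 6² + 7*6)*7)*(-8))/6 = ⅓ + (((10 + 36 + 42)*7)*(-8))/6 = ⅓ + ((88*7)*(-8))/6 = ⅓ + (616*(-8))/6 = ⅓ + (⅙)*(-4928) = ⅓ - 2464/3 = -821)
C*S = -821*33 = -27093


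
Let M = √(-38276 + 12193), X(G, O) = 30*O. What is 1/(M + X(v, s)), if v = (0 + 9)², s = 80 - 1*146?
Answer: -1980/3946483 - I*√26083/3946483 ≈ -0.00050171 - 4.0923e-5*I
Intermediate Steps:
s = -66 (s = 80 - 146 = -66)
v = 81 (v = 9² = 81)
M = I*√26083 (M = √(-26083) = I*√26083 ≈ 161.5*I)
1/(M + X(v, s)) = 1/(I*√26083 + 30*(-66)) = 1/(I*√26083 - 1980) = 1/(-1980 + I*√26083)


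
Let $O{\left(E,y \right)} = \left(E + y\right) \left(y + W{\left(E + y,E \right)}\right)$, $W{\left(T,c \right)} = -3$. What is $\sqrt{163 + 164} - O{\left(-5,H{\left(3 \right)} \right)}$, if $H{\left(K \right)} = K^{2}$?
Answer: $-24 + \sqrt{327} \approx -5.9169$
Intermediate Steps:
$O{\left(E,y \right)} = \left(-3 + y\right) \left(E + y\right)$ ($O{\left(E,y \right)} = \left(E + y\right) \left(y - 3\right) = \left(E + y\right) \left(-3 + y\right) = \left(-3 + y\right) \left(E + y\right)$)
$\sqrt{163 + 164} - O{\left(-5,H{\left(3 \right)} \right)} = \sqrt{163 + 164} - \left(\left(3^{2}\right)^{2} - -15 - 3 \cdot 3^{2} - 5 \cdot 3^{2}\right) = \sqrt{327} - \left(9^{2} + 15 - 27 - 45\right) = \sqrt{327} - \left(81 + 15 - 27 - 45\right) = \sqrt{327} - 24 = -24 + \sqrt{327}$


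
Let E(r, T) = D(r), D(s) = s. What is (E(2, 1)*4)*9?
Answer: 72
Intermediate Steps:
E(r, T) = r
(E(2, 1)*4)*9 = (2*4)*9 = 8*9 = 72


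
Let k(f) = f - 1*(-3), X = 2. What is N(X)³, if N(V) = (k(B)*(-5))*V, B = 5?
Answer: -512000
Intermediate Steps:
k(f) = 3 + f (k(f) = f + 3 = 3 + f)
N(V) = -40*V (N(V) = ((3 + 5)*(-5))*V = (8*(-5))*V = -40*V)
N(X)³ = (-40*2)³ = (-80)³ = -512000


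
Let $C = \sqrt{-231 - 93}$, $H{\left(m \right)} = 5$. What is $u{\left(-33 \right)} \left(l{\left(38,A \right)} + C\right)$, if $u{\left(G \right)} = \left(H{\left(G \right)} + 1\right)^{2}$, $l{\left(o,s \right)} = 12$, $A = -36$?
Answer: $432 + 648 i \approx 432.0 + 648.0 i$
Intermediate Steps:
$u{\left(G \right)} = 36$ ($u{\left(G \right)} = \left(5 + 1\right)^{2} = 6^{2} = 36$)
$C = 18 i$ ($C = \sqrt{-324} = 18 i \approx 18.0 i$)
$u{\left(-33 \right)} \left(l{\left(38,A \right)} + C\right) = 36 \left(12 + 18 i\right) = 432 + 648 i$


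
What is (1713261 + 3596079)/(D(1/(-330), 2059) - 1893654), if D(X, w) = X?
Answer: -1752082200/624905821 ≈ -2.8038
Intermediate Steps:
(1713261 + 3596079)/(D(1/(-330), 2059) - 1893654) = (1713261 + 3596079)/(1/(-330) - 1893654) = 5309340/(-1/330 - 1893654) = 5309340/(-624905821/330) = 5309340*(-330/624905821) = -1752082200/624905821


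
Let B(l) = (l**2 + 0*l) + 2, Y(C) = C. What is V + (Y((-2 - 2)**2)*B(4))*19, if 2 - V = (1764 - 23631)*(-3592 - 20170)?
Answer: -519598180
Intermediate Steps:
V = -519603652 (V = 2 - (1764 - 23631)*(-3592 - 20170) = 2 - (-21867)*(-23762) = 2 - 1*519603654 = 2 - 519603654 = -519603652)
B(l) = 2 + l**2 (B(l) = (l**2 + 0) + 2 = l**2 + 2 = 2 + l**2)
V + (Y((-2 - 2)**2)*B(4))*19 = -519603652 + ((-2 - 2)**2*(2 + 4**2))*19 = -519603652 + ((-4)**2*(2 + 16))*19 = -519603652 + (16*18)*19 = -519603652 + 288*19 = -519603652 + 5472 = -519598180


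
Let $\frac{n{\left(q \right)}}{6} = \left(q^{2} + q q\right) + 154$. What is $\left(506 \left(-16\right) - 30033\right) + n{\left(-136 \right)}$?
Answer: $184747$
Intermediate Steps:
$n{\left(q \right)} = 924 + 12 q^{2}$ ($n{\left(q \right)} = 6 \left(\left(q^{2} + q q\right) + 154\right) = 6 \left(\left(q^{2} + q^{2}\right) + 154\right) = 6 \left(2 q^{2} + 154\right) = 6 \left(154 + 2 q^{2}\right) = 924 + 12 q^{2}$)
$\left(506 \left(-16\right) - 30033\right) + n{\left(-136 \right)} = \left(506 \left(-16\right) - 30033\right) + \left(924 + 12 \left(-136\right)^{2}\right) = \left(-8096 - 30033\right) + \left(924 + 12 \cdot 18496\right) = -38129 + \left(924 + 221952\right) = -38129 + 222876 = 184747$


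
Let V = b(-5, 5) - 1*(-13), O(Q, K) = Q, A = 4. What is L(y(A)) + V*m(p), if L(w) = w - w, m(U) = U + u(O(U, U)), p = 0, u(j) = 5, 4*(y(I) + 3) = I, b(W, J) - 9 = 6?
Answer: 140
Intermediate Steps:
b(W, J) = 15 (b(W, J) = 9 + 6 = 15)
y(I) = -3 + I/4
m(U) = 5 + U (m(U) = U + 5 = 5 + U)
V = 28 (V = 15 - 1*(-13) = 15 + 13 = 28)
L(w) = 0
L(y(A)) + V*m(p) = 0 + 28*(5 + 0) = 0 + 28*5 = 0 + 140 = 140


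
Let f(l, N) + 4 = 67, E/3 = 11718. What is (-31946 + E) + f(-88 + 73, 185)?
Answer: 3271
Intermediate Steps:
E = 35154 (E = 3*11718 = 35154)
f(l, N) = 63 (f(l, N) = -4 + 67 = 63)
(-31946 + E) + f(-88 + 73, 185) = (-31946 + 35154) + 63 = 3208 + 63 = 3271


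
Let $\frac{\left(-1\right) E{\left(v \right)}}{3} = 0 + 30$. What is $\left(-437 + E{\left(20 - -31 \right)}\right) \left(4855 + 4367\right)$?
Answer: $-4859994$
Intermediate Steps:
$E{\left(v \right)} = -90$ ($E{\left(v \right)} = - 3 \left(0 + 30\right) = \left(-3\right) 30 = -90$)
$\left(-437 + E{\left(20 - -31 \right)}\right) \left(4855 + 4367\right) = \left(-437 - 90\right) \left(4855 + 4367\right) = \left(-527\right) 9222 = -4859994$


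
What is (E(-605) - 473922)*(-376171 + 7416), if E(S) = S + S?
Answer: 175207300660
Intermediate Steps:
E(S) = 2*S
(E(-605) - 473922)*(-376171 + 7416) = (2*(-605) - 473922)*(-376171 + 7416) = (-1210 - 473922)*(-368755) = -475132*(-368755) = 175207300660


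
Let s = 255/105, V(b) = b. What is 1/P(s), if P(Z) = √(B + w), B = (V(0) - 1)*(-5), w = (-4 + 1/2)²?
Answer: 2*√69/69 ≈ 0.24077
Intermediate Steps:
w = 49/4 (w = (-4 + ½)² = (-7/2)² = 49/4 ≈ 12.250)
B = 5 (B = (0 - 1)*(-5) = -1*(-5) = 5)
s = 17/7 (s = 255*(1/105) = 17/7 ≈ 2.4286)
P(Z) = √69/2 (P(Z) = √(5 + 49/4) = √(69/4) = √69/2)
1/P(s) = 1/(√69/2) = 2*√69/69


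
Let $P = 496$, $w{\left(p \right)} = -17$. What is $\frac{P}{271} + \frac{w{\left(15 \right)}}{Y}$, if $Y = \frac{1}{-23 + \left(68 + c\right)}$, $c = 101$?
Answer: $- \frac{672126}{271} \approx -2480.2$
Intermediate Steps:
$Y = \frac{1}{146}$ ($Y = \frac{1}{-23 + \left(68 + 101\right)} = \frac{1}{-23 + 169} = \frac{1}{146} \approx 0.0068493$)
$\frac{P}{271} + \frac{w{\left(15 \right)}}{Y} = \frac{496}{271} - 17 \frac{1}{\frac{1}{146}} = 496 \cdot \frac{1}{271} - 2482 = \frac{496}{271} - 2482 = - \frac{672126}{271}$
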